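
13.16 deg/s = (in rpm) 1 deg/s = 0.017453293 rad/s, so 13.16 deg/s = 13.16 * 0.017453293 = 0.22968533 rad/s. 1 rpm = 0.10471976 rad/s, so 0.22968533 rad/s = 0.22968533 / 0.10471976 = 2.1933333 rpm ≈ 2.193 rpm (4 s.f.). Final answer: 2.193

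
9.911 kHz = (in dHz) 9.911e+04. Check: 1 kHz = 1000 Hz, so 9.911 kHz = 9.911 * 1000 = 9911 Hz. 1 dHz = 0.1 Hz, so 9911 Hz = 9911 / 0.1 = 99110 dHz ≈ 9.911e+04 dHz (4 s.f.).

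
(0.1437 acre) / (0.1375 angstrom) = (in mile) 1 acre = 4046.8564 m^2, so 0.1437 acre = 0.1437 * 4046.8564 = 581.53327 m^2. 1 angstrom = 1e-10 m, so 0.1375 angstrom = 0.1375 * 1e-10 = 1.375e-11 m. Combine: 581.53327 m^2 / 1.375e-11 m = 4.2293329e+13 m. 1 mile = 1609.344 m, so 4.2293329e+13 m = 4.2293329e+13 / 1609.344 = 2.6279856e+10 mile ≈ 2.628e+10 mile (4 s.f.). Final answer: 2.628e+10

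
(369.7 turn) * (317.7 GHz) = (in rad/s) 1 turn = 6.2831853 rad, so 369.7 turn = 369.7 * 6.2831853 = 2322.8936 rad. 1 GHz = 1e+09 Hz, so 317.7 GHz = 317.7 * 1e+09 = 3.177e+11 Hz. Combine: 2322.8936 rad * 3.177e+11 Hz = 7.379833e+14 rad/s. Result: 7.379833e+14 rad/s ≈ 7.38e+14 rad/s (4 s.f.). Final answer: 7.38e+14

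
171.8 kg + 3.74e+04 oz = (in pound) 171.8 kg is already in kg. 1 oz = 0.028349523 kg, so 3.74e+04 oz = 3.74e+04 * 0.028349523 = 1060.2722 kg. Sum: 171.8 + 1060.2722 = 1232.0722 kg. 1 pound = 0.45359237 kg, so 1232.0722 kg = 1232.0722 / 0.45359237 = 2716.2542 pound ≈ 2716 pound (4 s.f.). Final answer: 2716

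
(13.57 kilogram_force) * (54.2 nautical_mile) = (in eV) 8.337e+25. Check: 1 kilogram_force = 9.80665 N, so 13.57 kilogram_force = 13.57 * 9.80665 = 133.07624 N. 1 nautical_mile = 1852 m, so 54.2 nautical_mile = 54.2 * 1852 = 100378.4 m. Combine: 133.07624 N * 100378.4 m = 13357980 J. 1 eV = 1.6021766e-19 J, so 13357980 J = 13357980 / 1.6021766e-19 = 8.3373954e+25 eV ≈ 8.337e+25 eV (4 s.f.).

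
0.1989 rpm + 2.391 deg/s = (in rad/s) 0.06256. Check: 1 rpm = 0.10471976 rad/s, so 0.1989 rpm = 0.1989 * 0.10471976 = 0.020828759 rad/s. 1 deg/s = 0.017453293 rad/s, so 2.391 deg/s = 2.391 * 0.017453293 = 0.041730822 rad/s. Sum: 0.020828759 + 0.041730822 = 0.062559582 rad/s. Result: 0.062559582 rad/s ≈ 0.06256 rad/s (4 s.f.).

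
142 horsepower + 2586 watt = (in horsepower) 1 horsepower = 745.69987 W, so 142 horsepower = 142 * 745.69987 = 105889.38 W. 2586 watt = 2586 W. Sum: 105889.38 + 2586 = 108475.38 W. 1 horsepower = 745.69987 W, so 108475.38 W = 108475.38 / 745.69987 = 145.46788 horsepower ≈ 145.5 horsepower (4 s.f.). Final answer: 145.5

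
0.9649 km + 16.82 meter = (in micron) 9.817e+08. Check: 1 km = 1000 m, so 0.9649 km = 0.9649 * 1000 = 964.9 m. 16.82 meter = 16.82 m. Sum: 964.9 + 16.82 = 981.72 m. 1 micron = 1e-06 m, so 981.72 m = 981.72 / 1e-06 = 9.8172e+08 micron ≈ 9.817e+08 micron (4 s.f.).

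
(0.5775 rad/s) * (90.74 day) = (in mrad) 4.528e+09. Check: 0.5775 rad/s is already in rad/s. 1 day = 86400 s, so 90.74 day = 90.74 * 86400 = 7839936 s. Combine: 0.5775 rad/s * 7839936 s = 4527563 rad. 1 mrad = 0.001 rad, so 4527563 rad = 4527563 / 0.001 = 4.527563e+09 mrad ≈ 4.528e+09 mrad (4 s.f.).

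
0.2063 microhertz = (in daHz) 1 microhertz = 1e-06 Hz, so 0.2063 microhertz = 0.2063 * 1e-06 = 2.063e-07 Hz. 1 daHz = 10 Hz, so 2.063e-07 Hz = 2.063e-07 / 10 = 2.063e-08 daHz. Final answer: 2.063e-08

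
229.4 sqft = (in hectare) 0.002131. Check: 1 sqft = 0.09290304 m^2, so 229.4 sqft = 229.4 * 0.09290304 = 21.311957 m^2. 1 hectare = 10000 m^2, so 21.311957 m^2 = 21.311957 / 10000 = 0.0021311957 hectare ≈ 0.002131 hectare (4 s.f.).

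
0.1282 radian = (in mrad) 128.2. Check: 0.1282 radian = 0.1282 rad. 1 mrad = 0.001 rad, so 0.1282 rad = 0.1282 / 0.001 = 128.2 mrad.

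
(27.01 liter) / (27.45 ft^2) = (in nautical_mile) 1 liter = 0.001 m^3, so 27.01 liter = 27.01 * 0.001 = 0.02701 m^3. 1 ft^2 = 0.09290304 m^2, so 27.45 ft^2 = 27.45 * 0.09290304 = 2.5501884 m^2. Combine: 0.02701 m^3 / 2.5501884 m^2 = 0.010591374 m. 1 nautical_mile = 1852 m, so 0.010591374 m = 0.010591374 / 1852 = 5.7188845e-06 nautical_mile ≈ 5.719e-06 nautical_mile (4 s.f.). Final answer: 5.719e-06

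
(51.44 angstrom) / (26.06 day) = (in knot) 1 angstrom = 1e-10 m, so 51.44 angstrom = 51.44 * 1e-10 = 5.144e-09 m. 1 day = 86400 s, so 26.06 day = 26.06 * 86400 = 2251584 s. Combine: 5.144e-09 m / 2251584 s = 2.2846139e-15 m/s. 1 knot = 0.51444444 m/s, so 2.2846139e-15 m/s = 2.2846139e-15 / 0.51444444 = 4.4409341e-15 knot ≈ 4.441e-15 knot (4 s.f.). Final answer: 4.441e-15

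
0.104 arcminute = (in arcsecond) 1 arcminute = 0.00029088821 rad, so 0.104 arcminute = 0.104 * 0.00029088821 = 3.0252374e-05 rad. 1 arcsecond = 4.8481368e-06 rad, so 3.0252374e-05 rad = 3.0252374e-05 / 4.8481368e-06 = 6.24 arcsecond. Final answer: 6.24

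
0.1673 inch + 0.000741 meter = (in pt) 1 inch = 0.0254 m, so 0.1673 inch = 0.1673 * 0.0254 = 0.00424942 m. 0.000741 meter = 0.000741 m. Sum: 0.00424942 + 0.000741 = 0.00499042 m. 1 pt = 0.00035277778 m, so 0.00499042 m = 0.00499042 / 0.00035277778 = 14.146072 pt ≈ 14.15 pt (4 s.f.). Final answer: 14.15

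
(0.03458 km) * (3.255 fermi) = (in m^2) 1 km = 1000 m, so 0.03458 km = 0.03458 * 1000 = 34.58 m. 1 fermi = 1e-15 m, so 3.255 fermi = 3.255 * 1e-15 = 3.255e-15 m. Combine: 34.58 m * 3.255e-15 m = 1.125579e-13 m^2. Result: 1.125579e-13 m^2 ≈ 1.126e-13 m^2 (4 s.f.). Final answer: 1.126e-13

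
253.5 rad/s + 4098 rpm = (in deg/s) 253.5 rad/s is already in rad/s. 1 rpm = 0.10471976 rad/s, so 4098 rpm = 4098 * 0.10471976 = 429.14156 rad/s. Sum: 253.5 + 429.14156 = 682.64156 rad/s. 1 deg/s = 0.017453293 rad/s, so 682.64156 rad/s = 682.64156 / 0.017453293 = 39112.48 deg/s ≈ 3.911e+04 deg/s (4 s.f.). Final answer: 3.911e+04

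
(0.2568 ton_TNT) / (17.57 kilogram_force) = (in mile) 1 ton_TNT = 4.184e+09 J, so 0.2568 ton_TNT = 0.2568 * 4.184e+09 = 1.0744512e+09 J. 1 kilogram_force = 9.80665 N, so 17.57 kilogram_force = 17.57 * 9.80665 = 172.30284 N. Combine: 1.0744512e+09 J / 172.30284 N = 6235829.9 m. 1 mile = 1609.344 m, so 6235829.9 m = 6235829.9 / 1609.344 = 3874.765 mile ≈ 3875 mile (4 s.f.). Final answer: 3875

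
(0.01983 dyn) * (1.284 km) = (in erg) 2546. Check: 1 dyn = 1e-05 N, so 0.01983 dyn = 0.01983 * 1e-05 = 1.983e-07 N. 1 km = 1000 m, so 1.284 km = 1.284 * 1000 = 1284 m. Combine: 1.983e-07 N * 1284 m = 0.0002546172 J. 1 erg = 1e-07 J, so 0.0002546172 J = 0.0002546172 / 1e-07 = 2546.172 erg ≈ 2546 erg (4 s.f.).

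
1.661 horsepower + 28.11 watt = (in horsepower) 1 horsepower = 745.69987 W, so 1.661 horsepower = 1.661 * 745.69987 = 1238.6075 W. 28.11 watt = 28.11 W. Sum: 1238.6075 + 28.11 = 1266.7175 W. 1 horsepower = 745.69987 W, so 1266.7175 W = 1266.7175 / 745.69987 = 1.6986961 horsepower ≈ 1.699 horsepower (4 s.f.). Final answer: 1.699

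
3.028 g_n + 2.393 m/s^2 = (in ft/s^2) 105.3. Check: 1 g_n = 9.80665 m/s^2, so 3.028 g_n = 3.028 * 9.80665 = 29.694536 m/s^2. 2.393 m/s^2 is already in m/s^2. Sum: 29.694536 + 2.393 = 32.087536 m/s^2. 1 ft/s^2 = 0.3048 m/s^2, so 32.087536 m/s^2 = 32.087536 / 0.3048 = 105.27407 ft/s^2 ≈ 105.3 ft/s^2 (4 s.f.).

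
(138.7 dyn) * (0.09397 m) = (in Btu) 1 dyn = 1e-05 N, so 138.7 dyn = 138.7 * 1e-05 = 0.001387 N. 0.09397 m is already in m. Combine: 0.001387 N * 0.09397 m = 0.00013033639 J. 1 Btu = 1055.0559 J, so 0.00013033639 J = 0.00013033639 / 1055.0559 = 1.2353506e-07 Btu ≈ 1.235e-07 Btu (4 s.f.). Final answer: 1.235e-07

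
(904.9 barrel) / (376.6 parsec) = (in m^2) 1 barrel = 0.15898729 m^3, so 904.9 barrel = 904.9 * 0.15898729 = 143.8676 m^3. 1 parsec = 3.0856776e+16 m, so 376.6 parsec = 376.6 * 3.0856776e+16 = 1.1620662e+19 m. Combine: 143.8676 m^3 / 1.1620662e+19 m = 1.2380328e-17 m^2. Result: 1.2380328e-17 m^2 ≈ 1.238e-17 m^2 (4 s.f.). Final answer: 1.238e-17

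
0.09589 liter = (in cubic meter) 9.589e-05. Check: 1 liter = 0.001 m^3, so 0.09589 liter = 0.09589 * 0.001 = 9.589e-05 m^3. 9.589e-05 m^3 = 9.589e-05 cubic meter.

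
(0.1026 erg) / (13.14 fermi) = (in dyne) 1 erg = 1e-07 J, so 0.1026 erg = 0.1026 * 1e-07 = 1.026e-08 J. 1 fermi = 1e-15 m, so 13.14 fermi = 13.14 * 1e-15 = 1.314e-14 m. Combine: 1.026e-08 J / 1.314e-14 m = 780821.92 N. 1 dyne = 1e-05 N, so 780821.92 N = 780821.92 / 1e-05 = 7.8082192e+10 dyne ≈ 7.808e+10 dyne (4 s.f.). Final answer: 7.808e+10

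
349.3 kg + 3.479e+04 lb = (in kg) 1.613e+04. Check: 349.3 kg is already in kg. 1 lb = 0.45359237 kg, so 3.479e+04 lb = 3.479e+04 * 0.45359237 = 15780.479 kg. Sum: 349.3 + 15780.479 = 16129.779 kg. Result: 16129.779 kg ≈ 1.613e+04 kg (4 s.f.).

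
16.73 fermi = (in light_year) 1 fermi = 1e-15 m, so 16.73 fermi = 16.73 * 1e-15 = 1.673e-14 m. 1 light_year = 9.4607305e+15 m, so 1.673e-14 m = 1.673e-14 / 9.4607305e+15 = 1.7683624e-30 light_year ≈ 1.768e-30 light_year (4 s.f.). Final answer: 1.768e-30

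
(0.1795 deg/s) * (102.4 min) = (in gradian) 1225. Check: 1 deg/s = 0.017453293 rad/s, so 0.1795 deg/s = 0.1795 * 0.017453293 = 0.003132866 rad/s. 1 min = 60 s, so 102.4 min = 102.4 * 60 = 6144 s. Combine: 0.003132866 rad/s * 6144 s = 19.248329 rad. 1 gradian = 0.015707963 rad, so 19.248329 rad = 19.248329 / 0.015707963 = 1225.3867 gradian ≈ 1225 gradian (4 s.f.).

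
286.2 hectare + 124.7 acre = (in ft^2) 3.624e+07. Check: 1 hectare = 10000 m^2, so 286.2 hectare = 286.2 * 10000 = 2862000 m^2. 1 acre = 4046.8564 m^2, so 124.7 acre = 124.7 * 4046.8564 = 504643 m^2. Sum: 2862000 + 504643 = 3366643 m^2. 1 ft^2 = 0.09290304 m^2, so 3366643 m^2 = 3366643 / 0.09290304 = 36238244 ft^2 ≈ 3.624e+07 ft^2 (4 s.f.).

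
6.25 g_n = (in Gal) 6129. Check: 1 g_n = 9.80665 m/s^2, so 6.25 g_n = 6.25 * 9.80665 = 61.291562 m/s^2. 1 Gal = 0.01 m/s^2, so 61.291562 m/s^2 = 61.291562 / 0.01 = 6129.1562 Gal ≈ 6129 Gal (4 s.f.).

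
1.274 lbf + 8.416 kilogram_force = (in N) 1 lbf = 4.4482216 N, so 1.274 lbf = 1.274 * 4.4482216 = 5.6670343 N. 1 kilogram_force = 9.80665 N, so 8.416 kilogram_force = 8.416 * 9.80665 = 82.532766 N. Sum: 5.6670343 + 82.532766 = 88.199801 N. Result: 88.199801 N ≈ 88.2 N (4 s.f.). Final answer: 88.2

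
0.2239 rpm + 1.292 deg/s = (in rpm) 0.4392. Check: 1 rpm = 0.10471976 rad/s, so 0.2239 rpm = 0.2239 * 0.10471976 = 0.023446753 rad/s. 1 deg/s = 0.017453293 rad/s, so 1.292 deg/s = 1.292 * 0.017453293 = 0.022549654 rad/s. Sum: 0.023446753 + 0.022549654 = 0.045996407 rad/s. 1 rpm = 0.10471976 rad/s, so 0.045996407 rad/s = 0.045996407 / 0.10471976 = 0.43923333 rpm ≈ 0.4392 rpm (4 s.f.).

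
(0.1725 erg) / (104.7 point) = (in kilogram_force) 1 erg = 1e-07 J, so 0.1725 erg = 0.1725 * 1e-07 = 1.725e-08 J. 1 point = 0.00035277778 m, so 104.7 point = 104.7 * 0.00035277778 = 0.036935833 m. Combine: 1.725e-08 J / 0.036935833 m = 4.6702615e-07 N. 1 kilogram_force = 9.80665 N, so 4.6702615e-07 N = 4.6702615e-07 / 9.80665 = 4.7623414e-08 kilogram_force ≈ 4.762e-08 kilogram_force (4 s.f.). Final answer: 4.762e-08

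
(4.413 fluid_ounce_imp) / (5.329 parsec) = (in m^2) 7.625e-22. Check: 1 fluid_ounce_imp = 2.8413063e-05 m^3, so 4.413 fluid_ounce_imp = 4.413 * 2.8413063e-05 = 0.00012538684 m^3. 1 parsec = 3.0856776e+16 m, so 5.329 parsec = 5.329 * 3.0856776e+16 = 1.6443576e+17 m. Combine: 0.00012538684 m^3 / 1.6443576e+17 m = 7.6252785e-22 m^2. Result: 7.6252785e-22 m^2 ≈ 7.625e-22 m^2 (4 s.f.).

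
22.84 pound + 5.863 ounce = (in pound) 1 pound = 0.45359237 kg, so 22.84 pound = 22.84 * 0.45359237 = 10.36005 kg. 1 ounce = 0.028349523 kg, so 5.863 ounce = 5.863 * 0.028349523 = 0.16621325 kg. Sum: 10.36005 + 0.16621325 = 10.526263 kg. 1 pound = 0.45359237 kg, so 10.526263 kg = 10.526263 / 0.45359237 = 23.206437 pound ≈ 23.21 pound (4 s.f.). Final answer: 23.21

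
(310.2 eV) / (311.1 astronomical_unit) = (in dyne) 1 eV = 1.6021766e-19 J, so 310.2 eV = 310.2 * 1.6021766e-19 = 4.9699519e-17 J. 1 astronomical_unit = 1.4959787e+11 m, so 311.1 astronomical_unit = 311.1 * 1.4959787e+11 = 4.6539898e+13 m. Combine: 4.9699519e-17 J / 4.6539898e+13 m = 1.0678906e-30 N. 1 dyne = 1e-05 N, so 1.0678906e-30 N = 1.0678906e-30 / 1e-05 = 1.0678906e-25 dyne ≈ 1.068e-25 dyne (4 s.f.). Final answer: 1.068e-25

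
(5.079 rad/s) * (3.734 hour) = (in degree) 5.079 rad/s is already in rad/s. 1 hour = 3600 s, so 3.734 hour = 3.734 * 3600 = 13442.4 s. Combine: 5.079 rad/s * 13442.4 s = 68273.95 rad. 1 degree = 0.017453293 rad, so 68273.95 rad = 68273.95 / 0.017453293 = 3911809.2 degree ≈ 3.912e+06 degree (4 s.f.). Final answer: 3.912e+06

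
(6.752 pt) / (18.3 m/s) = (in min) 2.169e-06. Check: 1 pt = 0.00035277778 m, so 6.752 pt = 6.752 * 0.00035277778 = 0.0023819556 m. 18.3 m/s is already in m/s. Combine: 0.0023819556 m / 18.3 m/s = 0.00013016151 s. 1 min = 60 s, so 0.00013016151 s = 0.00013016151 / 60 = 2.1693584e-06 min ≈ 2.169e-06 min (4 s.f.).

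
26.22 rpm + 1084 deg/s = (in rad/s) 1 rpm = 0.10471976 rad/s, so 26.22 rpm = 26.22 * 0.10471976 = 2.745752 rad/s. 1 deg/s = 0.017453293 rad/s, so 1084 deg/s = 1084 * 0.017453293 = 18.919369 rad/s. Sum: 2.745752 + 18.919369 = 21.665121 rad/s. Result: 21.665121 rad/s ≈ 21.67 rad/s (4 s.f.). Final answer: 21.67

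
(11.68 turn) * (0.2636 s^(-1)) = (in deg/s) 1108. Check: 1 turn = 6.2831853 rad, so 11.68 turn = 11.68 * 6.2831853 = 73.387604 rad. 0.2636 s^(-1) = 0.2636 Hz. Combine: 73.387604 rad * 0.2636 Hz = 19.344973 rad/s. 1 deg/s = 0.017453293 rad/s, so 19.344973 rad/s = 19.344973 / 0.017453293 = 1108.3853 deg/s ≈ 1108 deg/s (4 s.f.).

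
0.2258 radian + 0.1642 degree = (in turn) 0.03639. Check: 0.2258 radian = 0.2258 rad. 1 degree = 0.017453293 rad, so 0.1642 degree = 0.1642 * 0.017453293 = 0.0028658306 rad. Sum: 0.2258 + 0.0028658306 = 0.22866583 rad. 1 turn = 6.2831853 rad, so 0.22866583 rad = 0.22866583 / 6.2831853 = 0.036393297 turn ≈ 0.03639 turn (4 s.f.).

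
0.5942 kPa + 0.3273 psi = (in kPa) 1 kPa = 1000 Pa, so 0.5942 kPa = 0.5942 * 1000 = 594.2 Pa. 1 psi = 6894.7573 Pa, so 0.3273 psi = 0.3273 * 6894.7573 = 2256.6541 Pa. Sum: 594.2 + 2256.6541 = 2850.8541 Pa. 1 kPa = 1000 Pa, so 2850.8541 Pa = 2850.8541 / 1000 = 2.8508541 kPa ≈ 2.851 kPa (4 s.f.). Final answer: 2.851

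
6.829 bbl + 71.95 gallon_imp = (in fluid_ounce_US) 4.777e+04. Check: 1 bbl = 0.15898729 m^3, so 6.829 bbl = 6.829 * 0.15898729 = 1.0857242 m^3. 1 gallon_imp = 0.00454609 m^3, so 71.95 gallon_imp = 71.95 * 0.00454609 = 0.32709118 m^3. Sum: 1.0857242 + 0.32709118 = 1.4128154 m^3. 1 fluid_ounce_US = 2.957353e-05 m^3, so 1.4128154 m^3 = 1.4128154 / 2.957353e-05 = 47772.972 fluid_ounce_US ≈ 4.777e+04 fluid_ounce_US (4 s.f.).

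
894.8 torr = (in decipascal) 1.193e+06. Check: 1 torr = 133.32237 Pa, so 894.8 torr = 894.8 * 133.32237 = 119296.86 Pa. 1 decipascal = 0.1 Pa, so 119296.86 Pa = 119296.86 / 0.1 = 1192968.6 decipascal ≈ 1.193e+06 decipascal (4 s.f.).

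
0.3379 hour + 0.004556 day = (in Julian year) 1 hour = 3600 s, so 0.3379 hour = 0.3379 * 3600 = 1216.44 s. 1 day = 86400 s, so 0.004556 day = 0.004556 * 86400 = 393.6384 s. Sum: 1216.44 + 393.6384 = 1610.0784 s. 1 Julian year = 31557600 s, so 1610.0784 s = 1610.0784 / 31557600 = 5.1020306e-05 Julian year ≈ 5.102e-05 Julian year (4 s.f.). Final answer: 5.102e-05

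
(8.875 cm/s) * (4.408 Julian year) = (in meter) 1 cm/s = 0.01 m/s, so 8.875 cm/s = 8.875 * 0.01 = 0.08875 m/s. 1 Julian year = 31557600 s, so 4.408 Julian year = 4.408 * 31557600 = 1.391059e+08 s. Combine: 0.08875 m/s * 1.391059e+08 s = 12345649 m. 12345649 m = 12345649 meter ≈ 1.235e+07 meter (4 s.f.). Final answer: 1.235e+07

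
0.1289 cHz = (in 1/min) 1 cHz = 0.01 Hz, so 0.1289 cHz = 0.1289 * 0.01 = 0.001289 Hz. 1 1/min = 0.016666667 Hz, so 0.001289 Hz = 0.001289 / 0.016666667 = 0.07734 1/min. Final answer: 0.07734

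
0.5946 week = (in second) 1 week = 604800 s, so 0.5946 week = 0.5946 * 604800 = 359614.08 s. 359614.08 s = 359614.08 second ≈ 3.596e+05 second (4 s.f.). Final answer: 3.596e+05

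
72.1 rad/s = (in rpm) 1 rpm = 0.10471976 rad/s, so 72.1 rad/s = 72.1 / 0.10471976 = 688.50428 rpm ≈ 688.5 rpm (4 s.f.). Final answer: 688.5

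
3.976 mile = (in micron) 6.399e+09. Check: 1 mile = 1609.344 m, so 3.976 mile = 3.976 * 1609.344 = 6398.7517 m. 1 micron = 1e-06 m, so 6398.7517 m = 6398.7517 / 1e-06 = 6.3987517e+09 micron ≈ 6.399e+09 micron (4 s.f.).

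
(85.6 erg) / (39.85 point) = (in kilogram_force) 6.209e-05. Check: 1 erg = 1e-07 J, so 85.6 erg = 85.6 * 1e-07 = 8.56e-06 J. 1 point = 0.00035277778 m, so 39.85 point = 39.85 * 0.00035277778 = 0.014058194 m. Combine: 8.56e-06 J / 0.014058194 m = 0.00060889754 N. 1 kilogram_force = 9.80665 N, so 0.00060889754 N = 0.00060889754 / 9.80665 = 6.2090269e-05 kilogram_force ≈ 6.209e-05 kilogram_force (4 s.f.).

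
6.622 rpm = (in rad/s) 1 rpm = 0.10471976 rad/s, so 6.622 rpm = 6.622 * 0.10471976 = 0.69345422 rad/s. Result: 0.69345422 rad/s ≈ 0.6935 rad/s (4 s.f.). Final answer: 0.6935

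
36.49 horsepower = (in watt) 2.721e+04. Check: 1 horsepower = 745.69987 W, so 36.49 horsepower = 36.49 * 745.69987 = 27210.588 W. 27210.588 W = 27210.588 watt ≈ 2.721e+04 watt (4 s.f.).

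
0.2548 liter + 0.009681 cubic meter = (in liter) 1 liter = 0.001 m^3, so 0.2548 liter = 0.2548 * 0.001 = 0.0002548 m^3. 0.009681 cubic meter = 0.009681 m^3. Sum: 0.0002548 + 0.009681 = 0.0099358 m^3. 1 liter = 0.001 m^3, so 0.0099358 m^3 = 0.0099358 / 0.001 = 9.9358 liter ≈ 9.936 liter (4 s.f.). Final answer: 9.936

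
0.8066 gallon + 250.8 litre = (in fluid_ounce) 1 gallon = 0.0037854118 m^3, so 0.8066 gallon = 0.8066 * 0.0037854118 = 0.0030533131 m^3. 1 litre = 0.001 m^3, so 250.8 litre = 250.8 * 0.001 = 0.2508 m^3. Sum: 0.0030533131 + 0.2508 = 0.25385331 m^3. 1 fluid_ounce = 2.957353e-05 m^3, so 0.25385331 m^3 = 0.25385331 / 2.957353e-05 = 8583.8017 fluid_ounce ≈ 8584 fluid_ounce (4 s.f.). Final answer: 8584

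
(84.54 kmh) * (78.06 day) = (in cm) 1.584e+10. Check: 1 kmh = 0.27777778 m/s, so 84.54 kmh = 84.54 * 0.27777778 = 23.483333 m/s. 1 day = 86400 s, so 78.06 day = 78.06 * 86400 = 6744384 s. Combine: 23.483333 m/s * 6744384 s = 1.5838062e+08 m. 1 cm = 0.01 m, so 1.5838062e+08 m = 1.5838062e+08 / 0.01 = 1.5838062e+10 cm ≈ 1.584e+10 cm (4 s.f.).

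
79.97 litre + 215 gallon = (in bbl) 5.622. Check: 1 litre = 0.001 m^3, so 79.97 litre = 79.97 * 0.001 = 0.07997 m^3. 1 gallon = 0.0037854118 m^3, so 215 gallon = 215 * 0.0037854118 = 0.81386353 m^3. Sum: 0.07997 + 0.81386353 = 0.89383353 m^3. 1 bbl = 0.15898729 m^3, so 0.89383353 m^3 = 0.89383353 / 0.15898729 = 5.6220438 bbl ≈ 5.622 bbl (4 s.f.).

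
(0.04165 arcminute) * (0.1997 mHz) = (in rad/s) 1 arcminute = 0.00029088821 rad, so 0.04165 arcminute = 0.04165 * 0.00029088821 = 1.2115494e-05 rad. 1 mHz = 0.001 Hz, so 0.1997 mHz = 0.1997 * 0.001 = 0.0001997 Hz. Combine: 1.2115494e-05 rad * 0.0001997 Hz = 2.4194641e-09 rad/s. Result: 2.4194641e-09 rad/s ≈ 2.419e-09 rad/s (4 s.f.). Final answer: 2.419e-09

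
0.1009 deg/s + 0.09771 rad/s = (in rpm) 0.9499. Check: 1 deg/s = 0.017453293 rad/s, so 0.1009 deg/s = 0.1009 * 0.017453293 = 0.0017610372 rad/s. 0.09771 rad/s is already in rad/s. Sum: 0.0017610372 + 0.09771 = 0.099471037 rad/s. 1 rpm = 0.10471976 rad/s, so 0.099471037 rad/s = 0.099471037 / 0.10471976 = 0.94987844 rpm ≈ 0.9499 rpm (4 s.f.).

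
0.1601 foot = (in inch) 1 foot = 0.3048 m, so 0.1601 foot = 0.1601 * 0.3048 = 0.04879848 m. 1 inch = 0.0254 m, so 0.04879848 m = 0.04879848 / 0.0254 = 1.9212 inch ≈ 1.921 inch (4 s.f.). Final answer: 1.921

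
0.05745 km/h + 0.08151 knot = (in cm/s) 1 km/h = 0.27777778 m/s, so 0.05745 km/h = 0.05745 * 0.27777778 = 0.015958333 m/s. 1 knot = 0.51444444 m/s, so 0.08151 knot = 0.08151 * 0.51444444 = 0.041932367 m/s. Sum: 0.015958333 + 0.041932367 = 0.0578907 m/s. 1 cm/s = 0.01 m/s, so 0.0578907 m/s = 0.0578907 / 0.01 = 5.78907 cm/s ≈ 5.789 cm/s (4 s.f.). Final answer: 5.789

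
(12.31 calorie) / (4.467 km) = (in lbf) 0.002592. Check: 1 calorie = 4.184 J, so 12.31 calorie = 12.31 * 4.184 = 51.50504 J. 1 km = 1000 m, so 4.467 km = 4.467 * 1000 = 4467 m. Combine: 51.50504 J / 4467 m = 0.011530119 N. 1 lbf = 4.4482216 N, so 0.011530119 N = 0.011530119 / 4.4482216 = 0.0025920738 lbf ≈ 0.002592 lbf (4 s.f.).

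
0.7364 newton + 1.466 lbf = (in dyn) 0.7364 newton = 0.7364 N. 1 lbf = 4.4482216 N, so 1.466 lbf = 1.466 * 4.4482216 = 6.5210929 N. Sum: 0.7364 + 6.5210929 = 7.2574929 N. 1 dyn = 1e-05 N, so 7.2574929 N = 7.2574929 / 1e-05 = 725749.29 dyn ≈ 7.257e+05 dyn (4 s.f.). Final answer: 7.257e+05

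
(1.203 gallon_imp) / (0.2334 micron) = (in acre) 1 gallon_imp = 0.00454609 m^3, so 1.203 gallon_imp = 1.203 * 0.00454609 = 0.0054689463 m^3. 1 micron = 1e-06 m, so 0.2334 micron = 0.2334 * 1e-06 = 2.334e-07 m. Combine: 0.0054689463 m^3 / 2.334e-07 m = 23431.646 m^2. 1 acre = 4046.8564 m^2, so 23431.646 m^2 = 23431.646 / 4046.8564 = 5.7900859 acre ≈ 5.79 acre (4 s.f.). Final answer: 5.79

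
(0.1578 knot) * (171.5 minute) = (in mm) 1 knot = 0.51444444 m/s, so 0.1578 knot = 0.1578 * 0.51444444 = 0.081179333 m/s. 1 minute = 60 s, so 171.5 minute = 171.5 * 60 = 10290 s. Combine: 0.081179333 m/s * 10290 s = 835.33534 m. 1 mm = 0.001 m, so 835.33534 m = 835.33534 / 0.001 = 835335.34 mm ≈ 8.353e+05 mm (4 s.f.). Final answer: 8.353e+05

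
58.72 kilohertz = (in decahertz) 5872. Check: 1 kilohertz = 1000 Hz, so 58.72 kilohertz = 58.72 * 1000 = 58720 Hz. 1 decahertz = 10 Hz, so 58720 Hz = 58720 / 10 = 5872 decahertz.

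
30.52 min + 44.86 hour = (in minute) 2722. Check: 1 min = 60 s, so 30.52 min = 30.52 * 60 = 1831.2 s. 1 hour = 3600 s, so 44.86 hour = 44.86 * 3600 = 161496 s. Sum: 1831.2 + 161496 = 163327.2 s. 1 minute = 60 s, so 163327.2 s = 163327.2 / 60 = 2722.12 minute ≈ 2722 minute (4 s.f.).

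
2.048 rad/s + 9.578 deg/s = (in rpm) 21.15. Check: 2.048 rad/s is already in rad/s. 1 deg/s = 0.017453293 rad/s, so 9.578 deg/s = 9.578 * 0.017453293 = 0.16716764 rad/s. Sum: 2.048 + 0.16716764 = 2.2151676 rad/s. 1 rpm = 0.10471976 rad/s, so 2.2151676 rad/s = 2.2151676 / 0.10471976 = 21.153293 rpm ≈ 21.15 rpm (4 s.f.).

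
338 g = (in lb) 1 g = 0.001 kg, so 338 g = 338 * 0.001 = 0.338 kg. 1 lb = 0.45359237 kg, so 0.338 kg = 0.338 / 0.45359237 = 0.74516245 lb ≈ 0.7452 lb (4 s.f.). Final answer: 0.7452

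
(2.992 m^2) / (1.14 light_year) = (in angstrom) 2.774e-06. Check: 2.992 m^2 is already in m^2. 1 light_year = 9.4607305e+15 m, so 1.14 light_year = 1.14 * 9.4607305e+15 = 1.0785233e+16 m. Combine: 2.992 m^2 / 1.0785233e+16 m = 2.7741636e-16 m. 1 angstrom = 1e-10 m, so 2.7741636e-16 m = 2.7741636e-16 / 1e-10 = 2.7741636e-06 angstrom ≈ 2.774e-06 angstrom (4 s.f.).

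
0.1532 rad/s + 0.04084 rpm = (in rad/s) 0.1532 rad/s is already in rad/s. 1 rpm = 0.10471976 rad/s, so 0.04084 rpm = 0.04084 * 0.10471976 = 0.0042767548 rad/s. Sum: 0.1532 + 0.0042767548 = 0.15747675 rad/s. Result: 0.15747675 rad/s ≈ 0.1575 rad/s (4 s.f.). Final answer: 0.1575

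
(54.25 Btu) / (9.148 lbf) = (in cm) 1.407e+05. Check: 1 Btu = 1055.0559 J, so 54.25 Btu = 54.25 * 1055.0559 = 57236.78 J. 1 lbf = 4.4482216 N, so 9.148 lbf = 9.148 * 4.4482216 = 40.692331 N. Combine: 57236.78 J / 40.692331 N = 1406.5741 m. 1 cm = 0.01 m, so 1406.5741 m = 1406.5741 / 0.01 = 140657.41 cm ≈ 1.407e+05 cm (4 s.f.).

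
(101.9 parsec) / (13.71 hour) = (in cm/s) 6.371e+15. Check: 1 parsec = 3.0856776e+16 m, so 101.9 parsec = 101.9 * 3.0856776e+16 = 3.1443055e+18 m. 1 hour = 3600 s, so 13.71 hour = 13.71 * 3600 = 49356 s. Combine: 3.1443055e+18 m / 49356 s = 6.3706651e+13 m/s. 1 cm/s = 0.01 m/s, so 6.3706651e+13 m/s = 6.3706651e+13 / 0.01 = 6.3706651e+15 cm/s ≈ 6.371e+15 cm/s (4 s.f.).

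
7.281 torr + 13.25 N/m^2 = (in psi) 0.1427. Check: 1 torr = 133.32237 Pa, so 7.281 torr = 7.281 * 133.32237 = 970.72016 Pa. 13.25 N/m^2 = 13.25 Pa. Sum: 970.72016 + 13.25 = 983.97016 Pa. 1 psi = 6894.7573 Pa, so 983.97016 Pa = 983.97016 / 6894.7573 = 0.14271281 psi ≈ 0.1427 psi (4 s.f.).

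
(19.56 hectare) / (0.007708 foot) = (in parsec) 1 hectare = 10000 m^2, so 19.56 hectare = 19.56 * 10000 = 195600 m^2. 1 foot = 0.3048 m, so 0.007708 foot = 0.007708 * 0.3048 = 0.0023493984 m. Combine: 195600 m^2 / 0.0023493984 m = 83255356 m. 1 parsec = 3.0856776e+16 m, so 83255356 m = 83255356 / 3.0856776e+16 = 2.6981223e-09 parsec ≈ 2.698e-09 parsec (4 s.f.). Final answer: 2.698e-09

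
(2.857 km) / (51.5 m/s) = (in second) 1 km = 1000 m, so 2.857 km = 2.857 * 1000 = 2857 m. 51.5 m/s is already in m/s. Combine: 2857 m / 51.5 m/s = 55.475728 s. 55.475728 s = 55.475728 second ≈ 55.48 second (4 s.f.). Final answer: 55.48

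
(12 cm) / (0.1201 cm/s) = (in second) 99.92. Check: 1 cm = 0.01 m, so 12 cm = 12 * 0.01 = 0.12 m. 1 cm/s = 0.01 m/s, so 0.1201 cm/s = 0.1201 * 0.01 = 0.001201 m/s. Combine: 0.12 m / 0.001201 m/s = 99.916736 s. 99.916736 s = 99.916736 second ≈ 99.92 second (4 s.f.).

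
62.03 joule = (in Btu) 62.03 joule = 62.03 J. 1 Btu = 1055.0559 J, so 62.03 J = 62.03 / 1055.0559 = 0.058793096 Btu ≈ 0.05879 Btu (4 s.f.). Final answer: 0.05879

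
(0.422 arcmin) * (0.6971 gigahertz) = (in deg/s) 4.903e+06. Check: 1 arcmin = 0.00029088821 rad, so 0.422 arcmin = 0.422 * 0.00029088821 = 0.00012275482 rad. 1 gigahertz = 1e+09 Hz, so 0.6971 gigahertz = 0.6971 * 1e+09 = 6.971e+08 Hz. Combine: 0.00012275482 rad * 6.971e+08 Hz = 85572.388 rad/s. 1 deg/s = 0.017453293 rad/s, so 85572.388 rad/s = 85572.388 / 0.017453293 = 4902936.7 deg/s ≈ 4.903e+06 deg/s (4 s.f.).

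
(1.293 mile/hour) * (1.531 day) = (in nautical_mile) 1 mile/hour = 0.44704 m/s, so 1.293 mile/hour = 1.293 * 0.44704 = 0.57802272 m/s. 1 day = 86400 s, so 1.531 day = 1.531 * 86400 = 132278.4 s. Combine: 0.57802272 m/s * 132278.4 s = 76459.921 m. 1 nautical_mile = 1852 m, so 76459.921 m = 76459.921 / 1852 = 41.285054 nautical_mile ≈ 41.29 nautical_mile (4 s.f.). Final answer: 41.29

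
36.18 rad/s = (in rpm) 1 rpm = 0.10471976 rad/s, so 36.18 rad/s = 36.18 / 0.10471976 = 345.49355 rpm ≈ 345.5 rpm (4 s.f.). Final answer: 345.5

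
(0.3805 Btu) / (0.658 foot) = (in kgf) 1 Btu = 1055.0559 J, so 0.3805 Btu = 0.3805 * 1055.0559 = 401.44875 J. 1 foot = 0.3048 m, so 0.658 foot = 0.658 * 0.3048 = 0.2005584 m. Combine: 401.44875 J / 0.2005584 m = 2001.6551 N. 1 kgf = 9.80665 N, so 2001.6551 N = 2001.6551 / 9.80665 = 204.11202 kgf ≈ 204.1 kgf (4 s.f.). Final answer: 204.1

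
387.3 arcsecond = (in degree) 1 arcsecond = 4.8481368e-06 rad, so 387.3 arcsecond = 387.3 * 4.8481368e-06 = 0.0018776834 rad. 1 degree = 0.017453293 rad, so 0.0018776834 rad = 0.0018776834 / 0.017453293 = 0.10758333 degree ≈ 0.1076 degree (4 s.f.). Final answer: 0.1076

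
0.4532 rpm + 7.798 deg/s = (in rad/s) 0.1836. Check: 1 rpm = 0.10471976 rad/s, so 0.4532 rpm = 0.4532 * 0.10471976 = 0.047458993 rad/s. 1 deg/s = 0.017453293 rad/s, so 7.798 deg/s = 7.798 * 0.017453293 = 0.13610078 rad/s. Sum: 0.047458993 + 0.13610078 = 0.18355977 rad/s. Result: 0.18355977 rad/s ≈ 0.1836 rad/s (4 s.f.).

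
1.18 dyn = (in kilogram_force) 1.203e-06. Check: 1 dyn = 1e-05 N, so 1.18 dyn = 1.18 * 1e-05 = 1.18e-05 N. 1 kilogram_force = 9.80665 N, so 1.18e-05 N = 1.18e-05 / 9.80665 = 1.2032651e-06 kilogram_force ≈ 1.203e-06 kilogram_force (4 s.f.).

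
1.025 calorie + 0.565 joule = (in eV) 1 calorie = 4.184 J, so 1.025 calorie = 1.025 * 4.184 = 4.2886 J. 0.565 joule = 0.565 J. Sum: 4.2886 + 0.565 = 4.8536 J. 1 eV = 1.6021766e-19 J, so 4.8536 J = 4.8536 / 1.6021766e-19 = 3.0293788e+19 eV ≈ 3.029e+19 eV (4 s.f.). Final answer: 3.029e+19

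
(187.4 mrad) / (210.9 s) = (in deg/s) 1 mrad = 0.001 rad, so 187.4 mrad = 187.4 * 0.001 = 0.1874 rad. 210.9 s is already in s. Combine: 0.1874 rad / 210.9 s = 0.00088857278 rad/s. 1 deg/s = 0.017453293 rad/s, so 0.00088857278 rad/s = 0.00088857278 / 0.017453293 = 0.05091147 deg/s ≈ 0.05091 deg/s (4 s.f.). Final answer: 0.05091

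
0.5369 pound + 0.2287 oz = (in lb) 0.5512. Check: 1 pound = 0.45359237 kg, so 0.5369 pound = 0.5369 * 0.45359237 = 0.24353374 kg. 1 oz = 0.028349523 kg, so 0.2287 oz = 0.2287 * 0.028349523 = 0.0064835359 kg. Sum: 0.24353374 + 0.0064835359 = 0.25001728 kg. 1 lb = 0.45359237 kg, so 0.25001728 kg = 0.25001728 / 0.45359237 = 0.55119375 lb ≈ 0.5512 lb (4 s.f.).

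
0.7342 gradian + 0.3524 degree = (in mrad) 1 gradian = 0.015707963 rad, so 0.7342 gradian = 0.7342 * 0.015707963 = 0.011532787 rad. 1 degree = 0.017453293 rad, so 0.3524 degree = 0.3524 * 0.017453293 = 0.0061505403 rad. Sum: 0.011532787 + 0.0061505403 = 0.017683327 rad. 1 mrad = 0.001 rad, so 0.017683327 rad = 0.017683327 / 0.001 = 17.683327 mrad ≈ 17.68 mrad (4 s.f.). Final answer: 17.68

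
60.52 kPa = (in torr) 1 kPa = 1000 Pa, so 60.52 kPa = 60.52 * 1000 = 60520 Pa. 1 torr = 133.32237 Pa, so 60520 Pa = 60520 / 133.32237 = 453.93733 torr ≈ 453.9 torr (4 s.f.). Final answer: 453.9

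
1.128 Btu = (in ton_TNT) 2.844e-07. Check: 1 Btu = 1055.0559 J, so 1.128 Btu = 1.128 * 1055.0559 = 1190.103 J. 1 ton_TNT = 4.184e+09 J, so 1190.103 J = 1190.103 / 4.184e+09 = 2.8444144e-07 ton_TNT ≈ 2.844e-07 ton_TNT (4 s.f.).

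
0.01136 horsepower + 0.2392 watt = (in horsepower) 0.01168. Check: 1 horsepower = 745.69987 W, so 0.01136 horsepower = 0.01136 * 745.69987 = 8.4711505 W. 0.2392 watt = 0.2392 W. Sum: 8.4711505 + 0.2392 = 8.7103505 W. 1 horsepower = 745.69987 W, so 8.7103505 W = 8.7103505 / 745.69987 = 0.011680772 horsepower ≈ 0.01168 horsepower (4 s.f.).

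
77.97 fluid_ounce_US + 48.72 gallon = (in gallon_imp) 41.08. Check: 1 fluid_ounce_US = 2.957353e-05 m^3, so 77.97 fluid_ounce_US = 77.97 * 2.957353e-05 = 0.0023058481 m^3. 1 gallon = 0.0037854118 m^3, so 48.72 gallon = 48.72 * 0.0037854118 = 0.18442526 m^3. Sum: 0.0023058481 + 0.18442526 = 0.18673111 m^3. 1 gallon_imp = 0.00454609 m^3, so 0.18673111 m^3 = 0.18673111 / 0.00454609 = 41.075102 gallon_imp ≈ 41.08 gallon_imp (4 s.f.).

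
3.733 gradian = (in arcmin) 1 gradian = 0.015707963 rad, so 3.733 gradian = 3.733 * 0.015707963 = 0.058637827 rad. 1 arcmin = 0.00029088821 rad, so 0.058637827 rad = 0.058637827 / 0.00029088821 = 201.582 arcmin ≈ 201.6 arcmin (4 s.f.). Final answer: 201.6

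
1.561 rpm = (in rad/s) 0.1635. Check: 1 rpm = 0.10471976 rad/s, so 1.561 rpm = 1.561 * 0.10471976 = 0.16346754 rad/s. Result: 0.16346754 rad/s ≈ 0.1635 rad/s (4 s.f.).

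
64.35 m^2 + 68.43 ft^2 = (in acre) 64.35 m^2 is already in m^2. 1 ft^2 = 0.09290304 m^2, so 68.43 ft^2 = 68.43 * 0.09290304 = 6.357355 m^2. Sum: 64.35 + 6.357355 = 70.707355 m^2. 1 acre = 4046.8564 m^2, so 70.707355 m^2 = 70.707355 / 4046.8564 = 0.017472168 acre ≈ 0.01747 acre (4 s.f.). Final answer: 0.01747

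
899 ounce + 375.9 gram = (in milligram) 2.586e+07. Check: 1 ounce = 0.028349523 kg, so 899 ounce = 899 * 0.028349523 = 25.486221 kg. 1 gram = 0.001 kg, so 375.9 gram = 375.9 * 0.001 = 0.3759 kg. Sum: 25.486221 + 0.3759 = 25.862121 kg. 1 milligram = 1e-06 kg, so 25.862121 kg = 25.862121 / 1e-06 = 25862121 milligram ≈ 2.586e+07 milligram (4 s.f.).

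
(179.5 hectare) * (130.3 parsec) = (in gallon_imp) 1 hectare = 10000 m^2, so 179.5 hectare = 179.5 * 10000 = 1795000 m^2. 1 parsec = 3.0856776e+16 m, so 130.3 parsec = 130.3 * 3.0856776e+16 = 4.0206379e+18 m. Combine: 1795000 m^2 * 4.0206379e+18 m = 7.217045e+24 m^3. 1 gallon_imp = 0.00454609 m^3, so 7.217045e+24 m^3 = 7.217045e+24 / 0.00454609 = 1.587528e+27 gallon_imp ≈ 1.588e+27 gallon_imp (4 s.f.). Final answer: 1.588e+27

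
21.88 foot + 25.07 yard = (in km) 1 foot = 0.3048 m, so 21.88 foot = 21.88 * 0.3048 = 6.669024 m. 1 yard = 0.9144 m, so 25.07 yard = 25.07 * 0.9144 = 22.924008 m. Sum: 6.669024 + 22.924008 = 29.593032 m. 1 km = 1000 m, so 29.593032 m = 29.593032 / 1000 = 0.029593032 km ≈ 0.02959 km (4 s.f.). Final answer: 0.02959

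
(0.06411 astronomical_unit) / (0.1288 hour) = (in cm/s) 2.068e+09. Check: 1 astronomical_unit = 1.4959787e+11 m, so 0.06411 astronomical_unit = 0.06411 * 1.4959787e+11 = 9.5907195e+09 m. 1 hour = 3600 s, so 0.1288 hour = 0.1288 * 3600 = 463.68 s. Combine: 9.5907195e+09 m / 463.68 s = 20683919 m/s. 1 cm/s = 0.01 m/s, so 20683919 m/s = 20683919 / 0.01 = 2.0683919e+09 cm/s ≈ 2.068e+09 cm/s (4 s.f.).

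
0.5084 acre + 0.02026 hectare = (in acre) 1 acre = 4046.8564 m^2, so 0.5084 acre = 0.5084 * 4046.8564 = 2057.4218 m^2. 1 hectare = 10000 m^2, so 0.02026 hectare = 0.02026 * 10000 = 202.6 m^2. Sum: 2057.4218 + 202.6 = 2260.0218 m^2. 1 acre = 4046.8564 m^2, so 2260.0218 m^2 = 2260.0218 / 4046.8564 = 0.55846355 acre ≈ 0.5585 acre (4 s.f.). Final answer: 0.5585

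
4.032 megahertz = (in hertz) 1 megahertz = 1000000 Hz, so 4.032 megahertz = 4.032 * 1000000 = 4032000 Hz. 4032000 Hz = 4032000 hertz ≈ 4.032e+06 hertz (4 s.f.). Final answer: 4.032e+06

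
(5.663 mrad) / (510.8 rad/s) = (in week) 1.833e-11. Check: 1 mrad = 0.001 rad, so 5.663 mrad = 5.663 * 0.001 = 0.005663 rad. 510.8 rad/s is already in rad/s. Combine: 0.005663 rad / 510.8 rad/s = 1.1086531e-05 s. 1 week = 604800 s, so 1.1086531e-05 s = 1.1086531e-05 / 604800 = 1.8330904e-11 week ≈ 1.833e-11 week (4 s.f.).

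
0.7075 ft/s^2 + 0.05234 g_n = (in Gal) 1 ft/s^2 = 0.3048 m/s^2, so 0.7075 ft/s^2 = 0.7075 * 0.3048 = 0.215646 m/s^2. 1 g_n = 9.80665 m/s^2, so 0.05234 g_n = 0.05234 * 9.80665 = 0.51328006 m/s^2. Sum: 0.215646 + 0.51328006 = 0.72892606 m/s^2. 1 Gal = 0.01 m/s^2, so 0.72892606 m/s^2 = 0.72892606 / 0.01 = 72.892606 Gal ≈ 72.89 Gal (4 s.f.). Final answer: 72.89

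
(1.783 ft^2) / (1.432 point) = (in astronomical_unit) 1 ft^2 = 0.09290304 m^2, so 1.783 ft^2 = 1.783 * 0.09290304 = 0.16564612 m^2. 1 point = 0.00035277778 m, so 1.432 point = 1.432 * 0.00035277778 = 0.00050517778 m. Combine: 0.16564612 m^2 / 0.00050517778 m = 327.89669 m. 1 astronomical_unit = 1.4959787e+11 m, so 327.89669 m = 327.89669 / 1.4959787e+11 = 2.191854e-09 astronomical_unit ≈ 2.192e-09 astronomical_unit (4 s.f.). Final answer: 2.192e-09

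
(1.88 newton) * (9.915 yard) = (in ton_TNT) 4.074e-09. Check: 1.88 newton = 1.88 N. 1 yard = 0.9144 m, so 9.915 yard = 9.915 * 0.9144 = 9.066276 m. Combine: 1.88 N * 9.066276 m = 17.044599 J. 1 ton_TNT = 4.184e+09 J, so 17.044599 J = 17.044599 / 4.184e+09 = 4.0737569e-09 ton_TNT ≈ 4.074e-09 ton_TNT (4 s.f.).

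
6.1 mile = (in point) 2.783e+07. Check: 1 mile = 1609.344 m, so 6.1 mile = 6.1 * 1609.344 = 9816.9984 m. 1 point = 0.00035277778 m, so 9816.9984 m = 9816.9984 / 0.00035277778 = 27827712 point ≈ 2.783e+07 point (4 s.f.).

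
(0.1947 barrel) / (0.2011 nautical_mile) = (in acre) 2.054e-08. Check: 1 barrel = 0.15898729 m^3, so 0.1947 barrel = 0.1947 * 0.15898729 = 0.030954826 m^3. 1 nautical_mile = 1852 m, so 0.2011 nautical_mile = 0.2011 * 1852 = 372.4372 m. Combine: 0.030954826 m^3 / 372.4372 m = 8.3114217e-05 m^2. 1 acre = 4046.8564 m^2, so 8.3114217e-05 m^2 = 8.3114217e-05 / 4046.8564 = 2.053797e-08 acre ≈ 2.054e-08 acre (4 s.f.).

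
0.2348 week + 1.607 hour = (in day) 1 week = 604800 s, so 0.2348 week = 0.2348 * 604800 = 142007.04 s. 1 hour = 3600 s, so 1.607 hour = 1.607 * 3600 = 5785.2 s. Sum: 142007.04 + 5785.2 = 147792.24 s. 1 day = 86400 s, so 147792.24 s = 147792.24 / 86400 = 1.7105583 day ≈ 1.711 day (4 s.f.). Final answer: 1.711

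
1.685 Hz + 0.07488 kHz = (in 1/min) 1.685 Hz is already in Hz. 1 kHz = 1000 Hz, so 0.07488 kHz = 0.07488 * 1000 = 74.88 Hz. Sum: 1.685 + 74.88 = 76.565 Hz. 1 1/min = 0.016666667 Hz, so 76.565 Hz = 76.565 / 0.016666667 = 4593.9 1/min ≈ 4594 1/min (4 s.f.). Final answer: 4594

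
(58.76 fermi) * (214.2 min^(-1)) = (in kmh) 7.552e-13. Check: 1 fermi = 1e-15 m, so 58.76 fermi = 58.76 * 1e-15 = 5.876e-14 m. 1 min^(-1) = 0.016666667 Hz, so 214.2 min^(-1) = 214.2 * 0.016666667 = 3.57 Hz. Combine: 5.876e-14 m * 3.57 Hz = 2.097732e-13 m/s. 1 kmh = 0.27777778 m/s, so 2.097732e-13 m/s = 2.097732e-13 / 0.27777778 = 7.5518352e-13 kmh ≈ 7.552e-13 kmh (4 s.f.).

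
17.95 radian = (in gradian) 17.95 radian = 17.95 rad. 1 gradian = 0.015707963 rad, so 17.95 rad = 17.95 / 0.015707963 = 1142.7325 gradian ≈ 1143 gradian (4 s.f.). Final answer: 1143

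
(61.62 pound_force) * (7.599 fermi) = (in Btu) 1.974e-15. Check: 1 pound_force = 4.4482216 N, so 61.62 pound_force = 61.62 * 4.4482216 = 274.09942 N. 1 fermi = 1e-15 m, so 7.599 fermi = 7.599 * 1e-15 = 7.599e-15 m. Combine: 274.09942 N * 7.599e-15 m = 2.0828815e-12 J. 1 Btu = 1055.0559 J, so 2.0828815e-12 J = 2.0828815e-12 / 1055.0559 = 1.9741907e-15 Btu ≈ 1.974e-15 Btu (4 s.f.).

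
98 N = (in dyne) 9.8e+06. Check: 1 dyne = 1e-05 N, so 98 N = 98 / 1e-05 = 9800000 dyne ≈ 9.8e+06 dyne (4 s.f.).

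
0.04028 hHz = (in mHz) 1 hHz = 100 Hz, so 0.04028 hHz = 0.04028 * 100 = 4.028 Hz. 1 mHz = 0.001 Hz, so 4.028 Hz = 4.028 / 0.001 = 4028 mHz. Final answer: 4028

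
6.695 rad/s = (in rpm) 63.93. Check: 1 rpm = 0.10471976 rad/s, so 6.695 rad/s = 6.695 / 0.10471976 = 63.932541 rpm ≈ 63.93 rpm (4 s.f.).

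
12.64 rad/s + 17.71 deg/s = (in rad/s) 12.64 rad/s is already in rad/s. 1 deg/s = 0.017453293 rad/s, so 17.71 deg/s = 17.71 * 0.017453293 = 0.30909781 rad/s. Sum: 12.64 + 0.30909781 = 12.949098 rad/s. Result: 12.949098 rad/s ≈ 12.95 rad/s (4 s.f.). Final answer: 12.95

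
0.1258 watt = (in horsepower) 0.0001687. Check: 0.1258 watt = 0.1258 W. 1 horsepower = 745.69987 W, so 0.1258 W = 0.1258 / 745.69987 = 0.00016870058 horsepower ≈ 0.0001687 horsepower (4 s.f.).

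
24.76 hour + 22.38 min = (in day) 1.047. Check: 1 hour = 3600 s, so 24.76 hour = 24.76 * 3600 = 89136 s. 1 min = 60 s, so 22.38 min = 22.38 * 60 = 1342.8 s. Sum: 89136 + 1342.8 = 90478.8 s. 1 day = 86400 s, so 90478.8 s = 90478.8 / 86400 = 1.0472083 day ≈ 1.047 day (4 s.f.).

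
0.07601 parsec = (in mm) 1 parsec = 3.0856776e+16 m, so 0.07601 parsec = 0.07601 * 3.0856776e+16 = 2.3454235e+15 m. 1 mm = 0.001 m, so 2.3454235e+15 m = 2.3454235e+15 / 0.001 = 2.3454235e+18 mm ≈ 2.345e+18 mm (4 s.f.). Final answer: 2.345e+18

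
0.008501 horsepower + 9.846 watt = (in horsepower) 0.0217. Check: 1 horsepower = 745.69987 W, so 0.008501 horsepower = 0.008501 * 745.69987 = 6.3391946 W. 9.846 watt = 9.846 W. Sum: 6.3391946 + 9.846 = 16.185195 W. 1 horsepower = 745.69987 W, so 16.185195 W = 16.185195 / 745.69987 = 0.021704703 horsepower ≈ 0.0217 horsepower (4 s.f.).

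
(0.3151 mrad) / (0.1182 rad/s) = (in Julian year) 1 mrad = 0.001 rad, so 0.3151 mrad = 0.3151 * 0.001 = 0.0003151 rad. 0.1182 rad/s is already in rad/s. Combine: 0.0003151 rad / 0.1182 rad/s = 0.0026658206 s. 1 Julian year = 31557600 s, so 0.0026658206 s = 0.0026658206 / 31557600 = 8.4474759e-11 Julian year ≈ 8.447e-11 Julian year (4 s.f.). Final answer: 8.447e-11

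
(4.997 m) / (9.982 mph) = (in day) 4.997 m is already in m. 1 mph = 0.44704 m/s, so 9.982 mph = 9.982 * 0.44704 = 4.4623533 m/s. Combine: 4.997 m / 4.4623533 m/s = 1.1198127 s. 1 day = 86400 s, so 1.1198127 s = 1.1198127 / 86400 = 1.2960795e-05 day ≈ 1.296e-05 day (4 s.f.). Final answer: 1.296e-05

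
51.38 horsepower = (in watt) 3.831e+04. Check: 1 horsepower = 745.69987 W, so 51.38 horsepower = 51.38 * 745.69987 = 38314.059 W. 38314.059 W = 38314.059 watt ≈ 3.831e+04 watt (4 s.f.).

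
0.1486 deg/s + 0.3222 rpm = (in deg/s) 2.082. Check: 1 deg/s = 0.017453293 rad/s, so 0.1486 deg/s = 0.1486 * 0.017453293 = 0.0025935593 rad/s. 1 rpm = 0.10471976 rad/s, so 0.3222 rpm = 0.3222 * 0.10471976 = 0.033740705 rad/s. Sum: 0.0025935593 + 0.033740705 = 0.036334264 rad/s. 1 deg/s = 0.017453293 rad/s, so 0.036334264 rad/s = 0.036334264 / 0.017453293 = 2.0818 deg/s ≈ 2.082 deg/s (4 s.f.).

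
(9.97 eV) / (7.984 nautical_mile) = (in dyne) 1.08e-17. Check: 1 eV = 1.6021766e-19 J, so 9.97 eV = 9.97 * 1.6021766e-19 = 1.5973701e-18 J. 1 nautical_mile = 1852 m, so 7.984 nautical_mile = 7.984 * 1852 = 14786.368 m. Combine: 1.5973701e-18 J / 14786.368 m = 1.0802992e-22 N. 1 dyne = 1e-05 N, so 1.0802992e-22 N = 1.0802992e-22 / 1e-05 = 1.0802992e-17 dyne ≈ 1.08e-17 dyne (4 s.f.).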